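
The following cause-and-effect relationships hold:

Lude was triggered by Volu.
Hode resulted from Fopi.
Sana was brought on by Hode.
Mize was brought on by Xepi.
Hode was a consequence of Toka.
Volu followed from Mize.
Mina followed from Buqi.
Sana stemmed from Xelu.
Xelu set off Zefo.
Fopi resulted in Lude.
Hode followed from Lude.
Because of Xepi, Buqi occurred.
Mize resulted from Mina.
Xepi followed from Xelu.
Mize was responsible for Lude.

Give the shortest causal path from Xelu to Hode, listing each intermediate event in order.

Xelu → Xepi
Xepi → Mize
Mize → Lude
Lude → Hode
Length: 4 steps.

Xelu → Xepi → Mize → Lude → Hode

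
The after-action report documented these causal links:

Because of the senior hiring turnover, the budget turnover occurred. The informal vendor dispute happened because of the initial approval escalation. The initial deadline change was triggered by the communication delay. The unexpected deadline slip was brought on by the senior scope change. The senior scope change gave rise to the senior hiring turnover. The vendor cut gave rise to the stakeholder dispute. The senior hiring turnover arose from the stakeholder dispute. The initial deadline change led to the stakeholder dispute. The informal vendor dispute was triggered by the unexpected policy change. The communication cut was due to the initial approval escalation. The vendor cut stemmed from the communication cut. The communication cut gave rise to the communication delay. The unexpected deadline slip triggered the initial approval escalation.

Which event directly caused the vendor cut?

the communication cut

Upstream contributors include the senior scope change, the unexpected deadline slip, the initial approval escalation, but only the communication cut feeds directly into the vendor cut.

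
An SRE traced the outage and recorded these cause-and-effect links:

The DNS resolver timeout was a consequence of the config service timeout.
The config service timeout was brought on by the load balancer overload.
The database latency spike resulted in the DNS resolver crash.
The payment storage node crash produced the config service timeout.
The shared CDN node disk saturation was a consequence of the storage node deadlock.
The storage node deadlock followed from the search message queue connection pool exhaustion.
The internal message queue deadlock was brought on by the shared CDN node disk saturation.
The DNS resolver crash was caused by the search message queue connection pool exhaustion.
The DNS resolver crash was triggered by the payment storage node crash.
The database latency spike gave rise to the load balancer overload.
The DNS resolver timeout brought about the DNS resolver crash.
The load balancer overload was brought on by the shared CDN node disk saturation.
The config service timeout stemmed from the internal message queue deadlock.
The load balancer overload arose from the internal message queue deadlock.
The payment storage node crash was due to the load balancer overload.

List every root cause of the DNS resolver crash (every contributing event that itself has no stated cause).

Tracing upstream from the DNS resolver crash: the DNS resolver crash ← the database latency spike.
A separate upstream branch: the DNS resolver crash ← the search message queue connection pool exhaustion.
Each of those chain origins has no stated cause.

the database latency spike, the search message queue connection pool exhaustion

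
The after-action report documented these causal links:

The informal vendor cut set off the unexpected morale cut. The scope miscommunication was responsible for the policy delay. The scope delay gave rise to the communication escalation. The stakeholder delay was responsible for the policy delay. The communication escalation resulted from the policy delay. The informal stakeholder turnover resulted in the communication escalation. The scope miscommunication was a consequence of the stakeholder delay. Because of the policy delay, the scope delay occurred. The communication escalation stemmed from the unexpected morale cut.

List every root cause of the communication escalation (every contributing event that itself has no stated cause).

Tracing upstream from the communication escalation: the communication escalation ← the policy delay ← the stakeholder delay.
A separate upstream branch: the communication escalation ← the unexpected morale cut ← the informal vendor cut.
A separate upstream branch: the communication escalation ← the informal stakeholder turnover.
Each of those chain origins has no stated cause.

the informal stakeholder turnover, the informal vendor cut, the stakeholder delay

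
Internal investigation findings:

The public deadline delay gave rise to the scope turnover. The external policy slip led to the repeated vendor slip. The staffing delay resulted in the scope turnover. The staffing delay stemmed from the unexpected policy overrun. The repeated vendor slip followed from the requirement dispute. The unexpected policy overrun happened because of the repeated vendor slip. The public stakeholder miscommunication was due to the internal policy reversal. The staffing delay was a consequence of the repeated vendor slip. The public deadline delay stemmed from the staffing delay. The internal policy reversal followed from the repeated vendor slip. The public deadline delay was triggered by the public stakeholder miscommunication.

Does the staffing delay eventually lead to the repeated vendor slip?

The staffing delay leads to the public deadline delay, the scope turnover; the repeated vendor slip is not among them.

No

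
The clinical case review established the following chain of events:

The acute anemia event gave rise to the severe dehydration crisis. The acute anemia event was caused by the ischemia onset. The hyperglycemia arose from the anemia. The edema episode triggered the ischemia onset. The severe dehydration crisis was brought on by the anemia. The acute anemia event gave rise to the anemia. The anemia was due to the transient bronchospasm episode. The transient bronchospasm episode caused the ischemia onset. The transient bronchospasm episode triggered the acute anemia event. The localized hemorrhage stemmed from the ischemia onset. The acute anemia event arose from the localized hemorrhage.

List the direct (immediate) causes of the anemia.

the acute anemia event, the transient bronchospasm episode

Upstream contributors include the edema episode, the ischemia onset, the localized hemorrhage, but only the acute anemia event, the transient bronchospasm episode feed directly into the anemia.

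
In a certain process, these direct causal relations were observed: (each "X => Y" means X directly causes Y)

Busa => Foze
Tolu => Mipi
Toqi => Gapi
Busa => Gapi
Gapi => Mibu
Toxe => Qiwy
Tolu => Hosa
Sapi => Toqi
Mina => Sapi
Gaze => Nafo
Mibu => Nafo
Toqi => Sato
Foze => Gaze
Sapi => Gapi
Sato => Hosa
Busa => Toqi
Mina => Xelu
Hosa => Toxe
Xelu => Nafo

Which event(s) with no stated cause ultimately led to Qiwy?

Tracing upstream from Qiwy: Qiwy ← Toxe ← Hosa ← Sato ← Toqi ← Busa.
A separate upstream branch: Qiwy ← Toxe ← Hosa ← Tolu.
A separate upstream branch: Qiwy ← Toxe ← Hosa ← Sato ← Toqi ← Sapi ← Mina.
Each of those chain origins has no stated cause.

Busa, Mina, Tolu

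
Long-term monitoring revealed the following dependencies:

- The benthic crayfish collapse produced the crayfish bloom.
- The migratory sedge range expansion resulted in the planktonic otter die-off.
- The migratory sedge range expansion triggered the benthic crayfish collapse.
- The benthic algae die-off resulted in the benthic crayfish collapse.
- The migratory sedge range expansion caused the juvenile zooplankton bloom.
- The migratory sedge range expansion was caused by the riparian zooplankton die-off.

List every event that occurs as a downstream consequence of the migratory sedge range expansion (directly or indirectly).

Direct effects: the juvenile zooplankton bloom, the planktonic otter die-off, the benthic crayfish collapse.
2 steps out: the crayfish bloom.
Not reachable from it: the riparian zooplankton die-off, the benthic algae die-off.

the benthic crayfish collapse, the crayfish bloom, the juvenile zooplankton bloom, the planktonic otter die-off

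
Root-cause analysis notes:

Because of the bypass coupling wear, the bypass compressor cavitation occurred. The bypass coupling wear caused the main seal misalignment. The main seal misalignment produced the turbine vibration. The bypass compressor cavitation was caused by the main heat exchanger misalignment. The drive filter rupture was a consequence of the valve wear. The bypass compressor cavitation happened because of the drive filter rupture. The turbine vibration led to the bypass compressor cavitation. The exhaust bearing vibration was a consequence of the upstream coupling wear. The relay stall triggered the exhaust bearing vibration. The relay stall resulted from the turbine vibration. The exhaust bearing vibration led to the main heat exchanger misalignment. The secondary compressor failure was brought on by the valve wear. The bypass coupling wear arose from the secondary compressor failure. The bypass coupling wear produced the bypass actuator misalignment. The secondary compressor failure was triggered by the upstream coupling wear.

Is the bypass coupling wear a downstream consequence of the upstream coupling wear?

Yes

There is a causal chain: the upstream coupling wear → the secondary compressor failure → the bypass coupling wear.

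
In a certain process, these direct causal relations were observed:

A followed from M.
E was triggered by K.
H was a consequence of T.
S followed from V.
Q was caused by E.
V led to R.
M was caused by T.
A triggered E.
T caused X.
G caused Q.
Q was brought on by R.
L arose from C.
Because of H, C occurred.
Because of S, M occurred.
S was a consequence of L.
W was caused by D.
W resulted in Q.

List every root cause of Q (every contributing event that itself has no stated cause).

Tracing upstream from Q: Q ← E ← A ← M ← T.
A separate upstream branch: Q ← W ← D.
A separate upstream branch: Q ← R ← V.
A separate upstream branch: Q ← G.
A separate upstream branch: Q ← E ← K.
Each of those chain origins has no stated cause.

D, G, K, T, V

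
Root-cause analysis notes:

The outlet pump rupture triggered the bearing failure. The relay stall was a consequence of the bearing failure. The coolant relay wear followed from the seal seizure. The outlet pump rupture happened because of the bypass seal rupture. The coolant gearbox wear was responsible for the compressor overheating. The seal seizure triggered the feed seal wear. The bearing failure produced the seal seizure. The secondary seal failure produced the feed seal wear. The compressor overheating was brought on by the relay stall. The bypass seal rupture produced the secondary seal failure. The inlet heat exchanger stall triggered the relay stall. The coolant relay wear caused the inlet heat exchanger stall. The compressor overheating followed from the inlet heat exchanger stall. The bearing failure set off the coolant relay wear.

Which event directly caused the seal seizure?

Upstream contributors include the bypass seal rupture, the outlet pump rupture, but only the bearing failure feeds directly into the seal seizure.

the bearing failure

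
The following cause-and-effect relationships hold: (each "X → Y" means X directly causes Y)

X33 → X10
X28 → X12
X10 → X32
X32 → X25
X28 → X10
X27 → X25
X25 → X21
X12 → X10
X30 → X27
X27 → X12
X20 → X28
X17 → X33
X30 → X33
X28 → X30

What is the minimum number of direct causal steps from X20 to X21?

Shortest chain: X20 → X28 → X30 → X27 → X25 → X21.

5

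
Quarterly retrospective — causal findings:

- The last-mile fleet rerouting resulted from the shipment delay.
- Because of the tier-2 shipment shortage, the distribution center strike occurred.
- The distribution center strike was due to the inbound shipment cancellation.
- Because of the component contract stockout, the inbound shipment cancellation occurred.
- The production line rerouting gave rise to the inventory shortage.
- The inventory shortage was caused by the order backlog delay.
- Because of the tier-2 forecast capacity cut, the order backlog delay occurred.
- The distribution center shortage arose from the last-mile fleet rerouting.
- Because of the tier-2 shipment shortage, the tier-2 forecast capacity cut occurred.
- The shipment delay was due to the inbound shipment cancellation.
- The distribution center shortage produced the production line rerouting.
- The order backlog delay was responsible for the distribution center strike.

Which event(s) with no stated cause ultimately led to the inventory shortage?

Tracing upstream from the inventory shortage: the inventory shortage ← the production line rerouting ← the distribution center shortage ← the last-mile fleet rerouting ← the shipment delay ← the inbound shipment cancellation ← the component contract stockout.
A separate upstream branch: the inventory shortage ← the order backlog delay ← the tier-2 forecast capacity cut ← the tier-2 shipment shortage.
Each of those chain origins has no stated cause.

the component contract stockout, the tier-2 shipment shortage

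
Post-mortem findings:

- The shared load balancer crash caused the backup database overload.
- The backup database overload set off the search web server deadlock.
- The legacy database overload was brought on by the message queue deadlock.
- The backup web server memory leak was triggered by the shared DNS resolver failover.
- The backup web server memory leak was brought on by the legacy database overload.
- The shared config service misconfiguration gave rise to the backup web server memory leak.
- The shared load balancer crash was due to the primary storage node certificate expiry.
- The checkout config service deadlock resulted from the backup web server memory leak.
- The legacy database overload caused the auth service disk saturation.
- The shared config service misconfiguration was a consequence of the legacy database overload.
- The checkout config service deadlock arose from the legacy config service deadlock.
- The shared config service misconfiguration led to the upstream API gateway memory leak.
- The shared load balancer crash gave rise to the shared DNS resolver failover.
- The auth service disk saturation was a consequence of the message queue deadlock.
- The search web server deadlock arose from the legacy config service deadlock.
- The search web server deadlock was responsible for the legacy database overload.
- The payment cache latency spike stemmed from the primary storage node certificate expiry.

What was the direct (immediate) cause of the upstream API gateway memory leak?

the shared config service misconfiguration

Upstream contributors include the primary storage node certificate expiry, the shared load balancer crash, the backup database overload, the legacy config service deadlock, the search web server deadlock, the message queue deadlock, the legacy database overload, but only the shared config service misconfiguration feeds directly into the upstream API gateway memory leak.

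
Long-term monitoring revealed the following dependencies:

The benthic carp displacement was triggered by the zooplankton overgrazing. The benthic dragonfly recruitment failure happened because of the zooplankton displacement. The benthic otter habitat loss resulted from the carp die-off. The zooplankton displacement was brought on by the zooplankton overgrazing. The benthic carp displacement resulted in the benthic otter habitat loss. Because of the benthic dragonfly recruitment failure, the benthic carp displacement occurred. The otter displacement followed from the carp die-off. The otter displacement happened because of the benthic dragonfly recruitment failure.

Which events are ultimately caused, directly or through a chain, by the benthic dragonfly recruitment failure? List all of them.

the benthic carp displacement, the benthic otter habitat loss, the otter displacement

Direct effects: the benthic carp displacement, the otter displacement.
2 steps out: the benthic otter habitat loss.
Not reachable from it: the zooplankton overgrazing, the zooplankton displacement, the carp die-off.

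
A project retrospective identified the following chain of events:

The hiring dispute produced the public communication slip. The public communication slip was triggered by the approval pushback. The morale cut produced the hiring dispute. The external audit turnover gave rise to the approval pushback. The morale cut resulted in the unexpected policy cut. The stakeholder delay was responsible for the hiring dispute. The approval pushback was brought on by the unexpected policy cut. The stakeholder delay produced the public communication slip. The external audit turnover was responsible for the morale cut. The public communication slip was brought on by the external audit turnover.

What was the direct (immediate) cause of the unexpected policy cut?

the morale cut

Upstream contributors include the external audit turnover, but only the morale cut feeds directly into the unexpected policy cut.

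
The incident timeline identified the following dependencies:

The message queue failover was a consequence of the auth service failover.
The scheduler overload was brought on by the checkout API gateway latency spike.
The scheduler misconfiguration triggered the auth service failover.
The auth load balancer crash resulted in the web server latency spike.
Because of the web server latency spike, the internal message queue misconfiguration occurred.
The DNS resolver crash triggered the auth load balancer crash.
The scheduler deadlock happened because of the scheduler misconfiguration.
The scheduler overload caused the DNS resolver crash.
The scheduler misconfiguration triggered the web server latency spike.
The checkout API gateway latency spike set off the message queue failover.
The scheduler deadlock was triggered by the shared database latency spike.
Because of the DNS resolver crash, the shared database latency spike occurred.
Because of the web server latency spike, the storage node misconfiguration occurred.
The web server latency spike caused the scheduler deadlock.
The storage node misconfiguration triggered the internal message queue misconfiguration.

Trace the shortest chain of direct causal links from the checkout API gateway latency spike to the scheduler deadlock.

the checkout API gateway latency spike → the scheduler overload
the scheduler overload → the DNS resolver crash
the DNS resolver crash → the shared database latency spike
the shared database latency spike → the scheduler deadlock
Length: 4 steps.

the checkout API gateway latency spike → the scheduler overload → the DNS resolver crash → the shared database latency spike → the scheduler deadlock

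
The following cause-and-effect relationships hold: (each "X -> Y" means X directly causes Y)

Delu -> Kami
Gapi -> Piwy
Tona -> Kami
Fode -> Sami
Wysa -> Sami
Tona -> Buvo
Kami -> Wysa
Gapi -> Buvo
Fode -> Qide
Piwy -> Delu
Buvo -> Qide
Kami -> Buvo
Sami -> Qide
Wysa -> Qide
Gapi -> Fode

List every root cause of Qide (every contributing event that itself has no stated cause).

Tracing upstream from Qide: Qide ← Buvo ← Tona.
A separate upstream branch: Qide ← Fode ← Gapi.
Each of those chain origins has no stated cause.

Gapi, Tona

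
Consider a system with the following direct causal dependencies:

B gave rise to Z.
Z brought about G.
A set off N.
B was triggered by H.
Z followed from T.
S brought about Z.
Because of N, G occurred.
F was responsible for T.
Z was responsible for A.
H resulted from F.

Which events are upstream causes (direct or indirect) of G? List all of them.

Immediate causes of G: Z, N.
Further upstream: F, T, H, B, A, S.

A, B, F, H, N, S, T, Z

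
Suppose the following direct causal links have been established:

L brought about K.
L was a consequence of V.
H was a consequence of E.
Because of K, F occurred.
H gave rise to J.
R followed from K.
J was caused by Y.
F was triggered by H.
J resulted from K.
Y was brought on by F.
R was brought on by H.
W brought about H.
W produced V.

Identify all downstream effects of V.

Direct effects: L.
2 steps out: K.
3 steps out: F, R, J.
4 steps out: Y.
Not reachable from it: W, H, E.

F, J, K, L, R, Y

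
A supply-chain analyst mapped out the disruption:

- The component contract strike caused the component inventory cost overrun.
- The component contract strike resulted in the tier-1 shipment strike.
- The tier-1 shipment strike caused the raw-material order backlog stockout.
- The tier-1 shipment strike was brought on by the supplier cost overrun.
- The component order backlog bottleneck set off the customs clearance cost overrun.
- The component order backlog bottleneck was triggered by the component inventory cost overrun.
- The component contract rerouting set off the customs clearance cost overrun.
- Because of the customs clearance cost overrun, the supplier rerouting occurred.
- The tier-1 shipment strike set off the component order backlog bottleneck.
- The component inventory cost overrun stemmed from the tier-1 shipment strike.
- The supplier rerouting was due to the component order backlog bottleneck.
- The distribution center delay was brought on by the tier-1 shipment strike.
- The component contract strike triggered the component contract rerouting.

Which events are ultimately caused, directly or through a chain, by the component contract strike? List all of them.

the component contract rerouting, the component inventory cost overrun, the component order backlog bottleneck, the customs clearance cost overrun, the distribution center delay, the raw-material order backlog stockout, the supplier rerouting, the tier-1 shipment strike

Direct effects: the tier-1 shipment strike, the component contract rerouting, the component inventory cost overrun.
2 steps out: the raw-material order backlog stockout, the distribution center delay, the component order backlog bottleneck, the customs clearance cost overrun.
3 steps out: the supplier rerouting.
Not reachable from it: the supplier cost overrun.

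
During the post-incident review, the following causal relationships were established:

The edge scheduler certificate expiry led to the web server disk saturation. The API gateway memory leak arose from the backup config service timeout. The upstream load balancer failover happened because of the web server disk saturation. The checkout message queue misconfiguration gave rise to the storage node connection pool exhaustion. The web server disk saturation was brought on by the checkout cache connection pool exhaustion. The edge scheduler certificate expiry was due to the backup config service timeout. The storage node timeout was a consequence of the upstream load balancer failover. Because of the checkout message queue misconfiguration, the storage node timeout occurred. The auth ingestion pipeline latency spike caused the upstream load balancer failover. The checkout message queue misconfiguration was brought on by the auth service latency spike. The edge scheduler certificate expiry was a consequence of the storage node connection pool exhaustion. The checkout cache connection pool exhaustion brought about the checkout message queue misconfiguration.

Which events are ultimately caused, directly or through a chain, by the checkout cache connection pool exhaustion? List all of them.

Direct effects: the checkout message queue misconfiguration, the web server disk saturation.
2 steps out: the storage node connection pool exhaustion, the upstream load balancer failover, the storage node timeout.
3 steps out: the edge scheduler certificate expiry.
Not reachable from it: the backup config service timeout, the API gateway memory leak, the auth ingestion pipeline latency spike, the auth service latency spike.

the checkout message queue misconfiguration, the edge scheduler certificate expiry, the storage node connection pool exhaustion, the storage node timeout, the upstream load balancer failover, the web server disk saturation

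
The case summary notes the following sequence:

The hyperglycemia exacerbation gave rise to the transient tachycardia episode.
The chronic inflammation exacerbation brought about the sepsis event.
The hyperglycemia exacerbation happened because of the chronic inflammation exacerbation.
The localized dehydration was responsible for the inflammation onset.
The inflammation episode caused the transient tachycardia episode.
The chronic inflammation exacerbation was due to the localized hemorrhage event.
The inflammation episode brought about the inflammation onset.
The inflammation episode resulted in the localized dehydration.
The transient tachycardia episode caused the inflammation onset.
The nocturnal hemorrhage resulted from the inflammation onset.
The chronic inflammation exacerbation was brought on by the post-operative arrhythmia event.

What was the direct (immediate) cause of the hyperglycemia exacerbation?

the chronic inflammation exacerbation

Upstream contributors include the post-operative arrhythmia event, the localized hemorrhage event, but only the chronic inflammation exacerbation feeds directly into the hyperglycemia exacerbation.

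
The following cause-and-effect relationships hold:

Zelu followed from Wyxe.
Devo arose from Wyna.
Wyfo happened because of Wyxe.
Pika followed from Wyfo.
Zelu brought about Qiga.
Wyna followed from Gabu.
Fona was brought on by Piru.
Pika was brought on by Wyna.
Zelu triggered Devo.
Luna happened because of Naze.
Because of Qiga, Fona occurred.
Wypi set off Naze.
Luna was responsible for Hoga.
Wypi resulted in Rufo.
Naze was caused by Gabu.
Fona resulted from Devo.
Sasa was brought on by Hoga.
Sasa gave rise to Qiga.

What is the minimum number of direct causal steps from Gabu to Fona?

3

Shortest chain: Gabu → Wyna → Devo → Fona.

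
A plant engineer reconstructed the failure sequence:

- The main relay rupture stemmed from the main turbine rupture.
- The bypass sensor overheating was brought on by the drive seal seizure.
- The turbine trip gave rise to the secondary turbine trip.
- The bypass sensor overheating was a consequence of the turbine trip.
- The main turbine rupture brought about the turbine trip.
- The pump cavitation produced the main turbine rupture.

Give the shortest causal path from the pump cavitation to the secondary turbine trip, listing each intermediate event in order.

the pump cavitation → the main turbine rupture → the turbine trip → the secondary turbine trip

the pump cavitation → the main turbine rupture
the main turbine rupture → the turbine trip
the turbine trip → the secondary turbine trip
Length: 3 steps.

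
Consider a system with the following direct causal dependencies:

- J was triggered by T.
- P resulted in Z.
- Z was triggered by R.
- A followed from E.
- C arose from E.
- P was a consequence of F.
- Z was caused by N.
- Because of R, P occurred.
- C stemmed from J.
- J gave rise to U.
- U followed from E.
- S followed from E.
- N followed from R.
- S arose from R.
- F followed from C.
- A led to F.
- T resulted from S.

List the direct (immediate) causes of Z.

N, P, R

Upstream contributors include E, A, S, T, J, C, F, but only N, P, R feed directly into Z.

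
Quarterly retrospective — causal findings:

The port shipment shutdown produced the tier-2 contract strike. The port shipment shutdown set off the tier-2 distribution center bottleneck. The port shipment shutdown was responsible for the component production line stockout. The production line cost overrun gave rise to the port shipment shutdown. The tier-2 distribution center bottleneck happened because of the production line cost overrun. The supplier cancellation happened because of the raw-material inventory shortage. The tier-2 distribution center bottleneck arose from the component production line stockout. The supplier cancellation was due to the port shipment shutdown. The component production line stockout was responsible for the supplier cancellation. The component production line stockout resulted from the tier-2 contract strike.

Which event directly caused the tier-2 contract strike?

Upstream contributors include the production line cost overrun, but only the port shipment shutdown feeds directly into the tier-2 contract strike.

the port shipment shutdown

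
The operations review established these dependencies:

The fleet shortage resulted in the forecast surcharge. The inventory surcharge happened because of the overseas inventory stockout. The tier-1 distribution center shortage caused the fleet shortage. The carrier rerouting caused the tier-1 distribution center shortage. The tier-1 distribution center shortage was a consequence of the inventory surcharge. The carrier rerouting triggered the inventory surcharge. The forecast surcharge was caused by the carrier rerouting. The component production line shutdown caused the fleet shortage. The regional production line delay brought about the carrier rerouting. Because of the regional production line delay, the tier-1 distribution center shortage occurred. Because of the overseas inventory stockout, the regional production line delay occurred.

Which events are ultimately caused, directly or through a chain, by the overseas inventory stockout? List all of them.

Direct effects: the regional production line delay, the inventory surcharge.
2 steps out: the carrier rerouting, the tier-1 distribution center shortage.
3 steps out: the fleet shortage, the forecast surcharge.
Not reachable from it: the component production line shutdown.

the carrier rerouting, the fleet shortage, the forecast surcharge, the inventory surcharge, the regional production line delay, the tier-1 distribution center shortage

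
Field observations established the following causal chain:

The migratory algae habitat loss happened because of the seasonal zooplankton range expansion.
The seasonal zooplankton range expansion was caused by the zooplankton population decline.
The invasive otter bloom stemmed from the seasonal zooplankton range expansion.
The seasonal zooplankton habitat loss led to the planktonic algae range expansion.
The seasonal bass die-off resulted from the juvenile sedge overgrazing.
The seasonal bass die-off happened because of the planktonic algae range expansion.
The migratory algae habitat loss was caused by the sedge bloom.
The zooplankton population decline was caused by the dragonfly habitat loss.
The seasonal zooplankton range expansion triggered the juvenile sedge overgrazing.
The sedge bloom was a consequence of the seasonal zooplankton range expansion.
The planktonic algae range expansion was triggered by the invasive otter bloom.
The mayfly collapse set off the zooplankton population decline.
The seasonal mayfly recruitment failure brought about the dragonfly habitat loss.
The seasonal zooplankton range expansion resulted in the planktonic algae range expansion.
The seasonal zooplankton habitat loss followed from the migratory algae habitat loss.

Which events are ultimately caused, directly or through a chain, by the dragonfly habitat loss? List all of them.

the invasive otter bloom, the juvenile sedge overgrazing, the migratory algae habitat loss, the planktonic algae range expansion, the seasonal bass die-off, the seasonal zooplankton habitat loss, the seasonal zooplankton range expansion, the sedge bloom, the zooplankton population decline

Direct effects: the zooplankton population decline.
2 steps out: the seasonal zooplankton range expansion.
3 steps out: the sedge bloom, the juvenile sedge overgrazing, the migratory algae habitat loss, the invasive otter bloom, the planktonic algae range expansion.
4 steps out: the seasonal zooplankton habitat loss, the seasonal bass die-off.
Not reachable from it: the seasonal mayfly recruitment failure, the mayfly collapse.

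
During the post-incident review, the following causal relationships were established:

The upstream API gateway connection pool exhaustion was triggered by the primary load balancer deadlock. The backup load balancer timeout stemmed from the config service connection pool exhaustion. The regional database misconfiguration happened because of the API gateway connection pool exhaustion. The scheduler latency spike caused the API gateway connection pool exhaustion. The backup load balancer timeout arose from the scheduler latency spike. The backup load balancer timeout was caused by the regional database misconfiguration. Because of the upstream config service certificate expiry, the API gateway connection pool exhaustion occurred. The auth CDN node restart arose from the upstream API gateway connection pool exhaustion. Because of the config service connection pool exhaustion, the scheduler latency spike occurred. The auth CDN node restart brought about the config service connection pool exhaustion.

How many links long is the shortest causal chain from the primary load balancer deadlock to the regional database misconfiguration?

Shortest chain: the primary load balancer deadlock → the upstream API gateway connection pool exhaustion → the auth CDN node restart → the config service connection pool exhaustion → the scheduler latency spike → the API gateway connection pool exhaustion → the regional database misconfiguration.

6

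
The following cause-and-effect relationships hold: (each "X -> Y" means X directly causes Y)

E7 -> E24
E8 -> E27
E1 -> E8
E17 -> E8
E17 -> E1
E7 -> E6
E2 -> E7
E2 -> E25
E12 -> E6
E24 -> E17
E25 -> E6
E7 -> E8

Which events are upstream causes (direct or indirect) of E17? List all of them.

E2, E24, E7

Immediate cause of E17: E24.
Further upstream: E2, E7.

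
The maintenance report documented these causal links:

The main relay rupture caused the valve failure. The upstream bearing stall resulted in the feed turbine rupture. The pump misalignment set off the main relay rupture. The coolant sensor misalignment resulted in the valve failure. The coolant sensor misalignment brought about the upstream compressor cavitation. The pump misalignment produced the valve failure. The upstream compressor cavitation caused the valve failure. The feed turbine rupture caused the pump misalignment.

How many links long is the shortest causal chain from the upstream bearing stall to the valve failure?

Shortest chain: the upstream bearing stall → the feed turbine rupture → the pump misalignment → the valve failure.

3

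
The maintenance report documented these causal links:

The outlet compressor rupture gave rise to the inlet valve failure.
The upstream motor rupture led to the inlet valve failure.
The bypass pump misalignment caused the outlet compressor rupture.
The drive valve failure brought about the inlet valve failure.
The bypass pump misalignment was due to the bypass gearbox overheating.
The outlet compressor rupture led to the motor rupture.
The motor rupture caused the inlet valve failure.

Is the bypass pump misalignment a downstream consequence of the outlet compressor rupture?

No

The outlet compressor rupture leads to the motor rupture, the inlet valve failure; the bypass pump misalignment is not among them.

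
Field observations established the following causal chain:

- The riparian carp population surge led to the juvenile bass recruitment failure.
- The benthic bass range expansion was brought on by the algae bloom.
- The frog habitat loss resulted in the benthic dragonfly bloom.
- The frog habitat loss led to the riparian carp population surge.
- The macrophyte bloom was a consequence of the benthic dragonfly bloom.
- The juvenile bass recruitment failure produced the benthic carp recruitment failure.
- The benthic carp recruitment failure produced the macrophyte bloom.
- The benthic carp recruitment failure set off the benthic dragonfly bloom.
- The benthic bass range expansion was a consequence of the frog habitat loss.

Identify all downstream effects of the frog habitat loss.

Direct effects: the riparian carp population surge, the benthic bass range expansion, the benthic dragonfly bloom.
2 steps out: the juvenile bass recruitment failure, the macrophyte bloom.
3 steps out: the benthic carp recruitment failure.
Not reachable from it: the algae bloom.

the benthic bass range expansion, the benthic carp recruitment failure, the benthic dragonfly bloom, the juvenile bass recruitment failure, the macrophyte bloom, the riparian carp population surge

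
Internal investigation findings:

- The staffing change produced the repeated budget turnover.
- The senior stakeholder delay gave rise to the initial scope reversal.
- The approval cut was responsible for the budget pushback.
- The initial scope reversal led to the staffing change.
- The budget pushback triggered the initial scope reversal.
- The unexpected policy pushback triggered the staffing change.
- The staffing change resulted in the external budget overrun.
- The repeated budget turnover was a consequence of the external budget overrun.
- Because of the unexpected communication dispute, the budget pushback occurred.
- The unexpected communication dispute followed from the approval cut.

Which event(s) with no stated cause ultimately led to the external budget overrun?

the approval cut, the senior stakeholder delay, the unexpected policy pushback

Tracing upstream from the external budget overrun: the external budget overrun ← the staffing change ← the initial scope reversal ← the budget pushback ← the approval cut.
A separate upstream branch: the external budget overrun ← the staffing change ← the initial scope reversal ← the senior stakeholder delay.
A separate upstream branch: the external budget overrun ← the staffing change ← the unexpected policy pushback.
Each of those chain origins has no stated cause.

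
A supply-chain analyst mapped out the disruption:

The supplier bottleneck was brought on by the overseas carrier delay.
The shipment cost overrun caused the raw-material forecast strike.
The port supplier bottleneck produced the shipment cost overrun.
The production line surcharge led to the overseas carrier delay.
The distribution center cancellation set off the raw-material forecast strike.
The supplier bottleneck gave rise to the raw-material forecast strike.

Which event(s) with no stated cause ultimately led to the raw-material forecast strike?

the distribution center cancellation, the port supplier bottleneck, the production line surcharge

Tracing upstream from the raw-material forecast strike: the raw-material forecast strike ← the supplier bottleneck ← the overseas carrier delay ← the production line surcharge.
A separate upstream branch: the raw-material forecast strike ← the shipment cost overrun ← the port supplier bottleneck.
A separate upstream branch: the raw-material forecast strike ← the distribution center cancellation.
Each of those chain origins has no stated cause.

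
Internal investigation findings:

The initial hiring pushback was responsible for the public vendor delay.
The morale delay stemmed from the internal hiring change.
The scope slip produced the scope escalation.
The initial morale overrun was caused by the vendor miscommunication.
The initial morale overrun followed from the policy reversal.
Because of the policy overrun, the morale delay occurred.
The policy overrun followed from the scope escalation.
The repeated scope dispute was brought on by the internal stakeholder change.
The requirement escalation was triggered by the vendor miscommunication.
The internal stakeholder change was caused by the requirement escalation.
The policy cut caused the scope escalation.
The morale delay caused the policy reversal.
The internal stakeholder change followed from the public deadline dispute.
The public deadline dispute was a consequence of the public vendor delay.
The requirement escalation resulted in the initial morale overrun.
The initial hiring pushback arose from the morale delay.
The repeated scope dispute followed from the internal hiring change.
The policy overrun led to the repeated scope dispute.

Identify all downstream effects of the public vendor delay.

Direct effects: the public deadline dispute.
2 steps out: the internal stakeholder change.
3 steps out: the repeated scope dispute.
Not reachable from it: the vendor miscommunication, the policy cut, the scope slip, the requirement escalation, the scope escalation, the policy overrun, the internal hiring change, the morale delay, the initial hiring pushback, the policy reversal, the initial morale overrun.

the internal stakeholder change, the public deadline dispute, the repeated scope dispute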